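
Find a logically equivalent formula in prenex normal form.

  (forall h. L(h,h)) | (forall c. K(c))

All bound variables are already distinct, so no renaming is needed.
Pull the quantifiers to the front (each side's bound variable is not free in the other side):
  forall h. forall c. (L(h,h) | K(c))

forall h. forall c. (L(h,h) | K(c))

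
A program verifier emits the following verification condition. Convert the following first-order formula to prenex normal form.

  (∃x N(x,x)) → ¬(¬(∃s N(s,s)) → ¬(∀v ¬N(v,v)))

Rewrite implications/biconditionals: A → B as ¬A ∨ B.
  ¬(∃x N(x,x)) ∨ ¬(¬¬(∃s N(s,s)) ∨ ¬(∀v ¬N(v,v)))
Drive negations inward (¬∀x A ≡ ∃x ¬A, ¬∃x A ≡ ∀x ¬A, De Morgan for ∧/∨):
  (∀x ¬N(x,x)) ∨ (∀s ¬N(s,s)) ∧ (∀v ¬N(v,v))
All bound variables are already distinct, so no renaming is needed.
Pull the quantifiers to the front (each side's bound variable is not free in the other side):
  ∀x ∀s ∀v (¬N(x,x) ∨ ¬N(s,s) ∧ ¬N(v,v))

∀x ∀s ∀v (¬N(x,x) ∨ ¬N(s,s) ∧ ¬N(v,v))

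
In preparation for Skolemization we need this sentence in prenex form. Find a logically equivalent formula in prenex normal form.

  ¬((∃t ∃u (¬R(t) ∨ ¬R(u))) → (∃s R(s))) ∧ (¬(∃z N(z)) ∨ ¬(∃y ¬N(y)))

Eliminate → and ↔ using ¬ and ∨.
  ¬(¬(∃t ∃u (¬R(t) ∨ ¬R(u))) ∨ (∃s R(s))) ∧ (¬(∃z N(z)) ∨ ¬(∃y ¬N(y)))
Drive negations inward (¬∀x A ≡ ∃x ¬A, ¬∃x A ≡ ∀x ¬A, De Morgan for ∧/∨):
  (∃t ∃u (¬R(t) ∨ ¬R(u))) ∧ (∀s ¬R(s)) ∧ ((∀z ¬N(z)) ∨ (∀y N(y)))
All bound variables are already distinct, so no renaming is needed.
Extract every quantifier outward, since the variables are now distinct and don't occur free across branches:
  ∃t ∃u ∀s ∀z ∀y ((¬R(t) ∨ ¬R(u)) ∧ ¬R(s) ∧ (¬N(z) ∨ N(y)))

∃t ∃u ∀s ∀z ∀y ((¬R(t) ∨ ¬R(u)) ∧ ¬R(s) ∧ (¬N(z) ∨ N(y)))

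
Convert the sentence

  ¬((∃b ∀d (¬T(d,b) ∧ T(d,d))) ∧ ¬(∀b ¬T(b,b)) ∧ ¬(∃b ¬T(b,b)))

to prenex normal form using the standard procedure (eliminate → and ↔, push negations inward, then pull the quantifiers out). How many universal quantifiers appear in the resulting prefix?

Move each ¬ inward, flipping quantifiers it crosses:
  (∀b ∃d (T(d,b) ∨ ¬T(d,d))) ∨ (∀b ¬T(b,b)) ∨ (∃b ¬T(b,b))
Standardize variables apart so no two quantifiers bind the same name: b↦z1, b↦t.
  (∀b ∃d (T(d,b) ∨ ¬T(d,d))) ∨ (∀z1 ¬T(z1,z1)) ∨ (∃t ¬T(t,t))
Finally move all quantifiers to the prefix:
  ∀b ∃d ∀z1 ∃t (T(d,b) ∨ ¬T(d,d) ∨ ¬T(z1,z1) ∨ ¬T(t,t))
The prefix is ∀b ∃d ∀z1 ∃t: 2 universal, 2 existential.

2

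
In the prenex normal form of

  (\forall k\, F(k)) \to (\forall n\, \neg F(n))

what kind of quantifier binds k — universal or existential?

existential

Eliminate → and ↔ using ¬ and ∨.
  \neg (\forall k\, F(k)) \lor (\forall n\, \neg F(n))
Drive negations inward (¬∀x A ≡ ∃x ¬A, ¬∃x A ≡ ∀x ¬A, De Morgan for ∧/∨):
  (\exists k\, \neg F(k)) \lor (\forall n\, \neg F(n))
All bound variables are already distinct, so no renaming is needed.
Finally move all quantifiers to the prefix:
  \exists k\, \forall n\, (\neg F(k) \lor \neg F(n))
The quantifier \forall k sits under an odd number of negations (counting the antecedent side of each →), so it flips to \exists k.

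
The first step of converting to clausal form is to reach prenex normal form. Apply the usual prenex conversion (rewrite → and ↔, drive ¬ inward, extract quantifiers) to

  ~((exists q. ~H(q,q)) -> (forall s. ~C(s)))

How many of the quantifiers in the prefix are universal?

0

First replace A → B with ¬A ∨ B.
  ~(~(exists q. ~H(q,q)) | (forall s. ~C(s)))
Move each ¬ inward, flipping quantifiers it crosses:
  (exists q. ~H(q,q)) & (exists s. C(s))
Finally move all quantifiers to the prefix:
  exists q. exists s. (~H(q,q) & C(s))
The prefix is exists q exists s: 0 universal, 2 existential.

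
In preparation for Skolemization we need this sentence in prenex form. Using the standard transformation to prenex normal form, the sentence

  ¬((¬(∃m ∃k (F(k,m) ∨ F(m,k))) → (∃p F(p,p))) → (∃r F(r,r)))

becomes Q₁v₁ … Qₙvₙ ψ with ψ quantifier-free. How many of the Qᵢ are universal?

1

First replace A → B with ¬A ∨ B.
  ¬(¬(¬¬(∃m ∃k (F(k,m) ∨ F(m,k))) ∨ (∃p F(p,p))) ∨ (∃r F(r,r)))
Push ¬ through the quantifiers and connectives to reach negation normal form:
  ((∃m ∃k (F(k,m) ∨ F(m,k))) ∨ (∃p F(p,p))) ∧ (∀r ¬F(r,r))
All bound variables are already distinct, so no renaming is needed.
Pull the quantifiers to the front (each side's bound variable is not free in the other side):
  ∃m ∃k ∃p ∀r ((F(k,m) ∨ F(m,k) ∨ F(p,p)) ∧ ¬F(r,r))
The prefix is ∃m ∃k ∃p ∀r: 1 universal, 3 existential.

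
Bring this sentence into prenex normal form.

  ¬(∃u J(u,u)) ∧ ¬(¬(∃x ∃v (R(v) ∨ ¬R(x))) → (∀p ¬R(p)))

∀u ∀x ∀v ∃p (¬J(u,u) ∧ ¬R(v) ∧ R(x) ∧ R(p))

Eliminate → and ↔ using ¬ and ∨.
  ¬(∃u J(u,u)) ∧ ¬(¬¬(∃x ∃v (R(v) ∨ ¬R(x))) ∨ (∀p ¬R(p)))
Push ¬ through the quantifiers and connectives to reach negation normal form:
  (∀u ¬J(u,u)) ∧ (∀x ∀v (¬R(v) ∧ R(x))) ∧ (∃p R(p))
All bound variables are already distinct, so no renaming is needed.
Finally move all quantifiers to the prefix:
  ∀u ∀x ∀v ∃p (¬J(u,u) ∧ ¬R(v) ∧ R(x) ∧ R(p))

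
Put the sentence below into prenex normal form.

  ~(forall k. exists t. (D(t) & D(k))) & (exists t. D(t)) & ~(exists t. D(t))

exists k. forall t. exists w. forall v1. ((~D(t) | ~D(k)) & D(w) & ~D(v1))

Push ¬ through the quantifiers and connectives to reach negation normal form:
  (exists k. forall t. (~D(t) | ~D(k))) & (exists t. D(t)) & (forall t. ~D(t))
Give each quantifier a distinct variable: t↦w, t↦v1.
  (exists k. forall t. (~D(t) | ~D(k))) & (exists w. D(w)) & (forall v1. ~D(v1))
Extract every quantifier outward, since the variables are now distinct and don't occur free across branches:
  exists k. forall t. exists w. forall v1. ((~D(t) | ~D(k)) & D(w) & ~D(v1))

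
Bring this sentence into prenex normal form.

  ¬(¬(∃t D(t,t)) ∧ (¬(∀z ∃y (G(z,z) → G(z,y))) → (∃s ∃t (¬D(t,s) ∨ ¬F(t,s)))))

∃t ∃z ∀y ∀s ∀y1 (D(t,t) ∨ G(z,z) ∧ ¬G(z,y) ∧ D(y1,s) ∧ F(y1,s))

Eliminate → and ↔ using ¬ and ∨.
  ¬(¬(∃t D(t,t)) ∧ (¬¬(∀z ∃y (¬G(z,z) ∨ G(z,y))) ∨ (∃s ∃t (¬D(t,s) ∨ ¬F(t,s)))))
Drive negations inward (¬∀x A ≡ ∃x ¬A, ¬∃x A ≡ ∀x ¬A, De Morgan for ∧/∨):
  (∃t D(t,t)) ∨ (∃z ∀y (G(z,z) ∧ ¬G(z,y))) ∧ (∀s ∀t (D(t,s) ∧ F(t,s)))
Rename bound variables to avoid capture: t↦y1.
  (∃t D(t,t)) ∨ (∃z ∀y (G(z,z) ∧ ¬G(z,y))) ∧ (∀s ∀y1 (D(y1,s) ∧ F(y1,s)))
Extract every quantifier outward, since the variables are now distinct and don't occur free across branches:
  ∃t ∃z ∀y ∀s ∀y1 (D(t,t) ∨ G(z,z) ∧ ¬G(z,y) ∧ D(y1,s) ∧ F(y1,s))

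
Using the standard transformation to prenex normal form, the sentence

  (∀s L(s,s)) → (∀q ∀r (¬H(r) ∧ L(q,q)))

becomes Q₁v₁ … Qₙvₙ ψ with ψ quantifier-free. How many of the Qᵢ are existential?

1

Eliminate → and ↔ using ¬ and ∨.
  ¬(∀s L(s,s)) ∨ (∀q ∀r (¬H(r) ∧ L(q,q)))
Drive negations inward (¬∀x A ≡ ∃x ¬A, ¬∃x A ≡ ∀x ¬A, De Morgan for ∧/∨):
  (∃s ¬L(s,s)) ∨ (∀q ∀r (¬H(r) ∧ L(q,q)))
All bound variables are already distinct, so no renaming is needed.
Pull the quantifiers to the front (each side's bound variable is not free in the other side):
  ∃s ∀q ∀r (¬L(s,s) ∨ ¬H(r) ∧ L(q,q))
The prefix is ∃s ∀q ∀r: 2 universal, 1 existential.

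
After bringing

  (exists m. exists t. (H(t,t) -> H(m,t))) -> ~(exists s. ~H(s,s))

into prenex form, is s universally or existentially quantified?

Eliminate → and ↔ using ¬ and ∨.
  ~(exists m. exists t. (~H(t,t) | H(m,t))) | ~(exists s. ~H(s,s))
Drive negations inward (¬∀x A ≡ ∃x ¬A, ¬∃x A ≡ ∀x ¬A, De Morgan for ∧/∨):
  (forall m. forall t. (H(t,t) & ~H(m,t))) | (forall s. H(s,s))
All bound variables are already distinct, so no renaming is needed.
Pull the quantifiers to the front (each side's bound variable is not free in the other side):
  forall m. forall t. forall s. (H(t,t) & ~H(m,t) | H(s,s))
The quantifier exists s sits under an odd number of negations (counting the antecedent side of each →), so it flips to forall s.

universal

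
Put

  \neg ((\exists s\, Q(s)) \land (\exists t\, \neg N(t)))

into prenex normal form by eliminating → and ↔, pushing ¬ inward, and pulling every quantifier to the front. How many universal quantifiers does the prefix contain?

Push ¬ through the quantifiers and connectives to reach negation normal form:
  (\forall s\, \neg Q(s)) \lor (\forall t\, N(t))
All bound variables are already distinct, so no renaming is needed.
Extract every quantifier outward, since the variables are now distinct and don't occur free across branches:
  \forall s\, \forall t\, (\neg Q(s) \lor N(t))
The prefix is \forall s \forall t: 2 universal, 0 existential.

2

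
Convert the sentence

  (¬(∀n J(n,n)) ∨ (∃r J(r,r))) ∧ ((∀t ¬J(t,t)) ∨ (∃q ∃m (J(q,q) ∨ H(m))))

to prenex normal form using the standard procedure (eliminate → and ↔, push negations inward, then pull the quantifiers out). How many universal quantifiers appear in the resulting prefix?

1

Push ¬ through the quantifiers and connectives to reach negation normal form:
  ((∃n ¬J(n,n)) ∨ (∃r J(r,r))) ∧ ((∀t ¬J(t,t)) ∨ (∃q ∃m (J(q,q) ∨ H(m))))
Pull the quantifiers to the front (each side's bound variable is not free in the other side):
  ∃n ∃r ∀t ∃q ∃m ((¬J(n,n) ∨ J(r,r)) ∧ (¬J(t,t) ∨ J(q,q) ∨ H(m)))
The prefix is ∃n ∃r ∀t ∃q ∃m: 1 universal, 4 existential.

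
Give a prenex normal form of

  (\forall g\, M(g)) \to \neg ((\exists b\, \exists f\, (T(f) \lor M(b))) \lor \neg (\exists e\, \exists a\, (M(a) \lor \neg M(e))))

\exists g\, \forall b\, \forall f\, \exists e\, \exists a\, (\neg M(g) \lor \neg T(f) \land \neg M(b) \land (M(a) \lor \neg M(e)))

First replace A → B with ¬A ∨ B.
  \neg (\forall g\, M(g)) \lor \neg ((\exists b\, \exists f\, (T(f) \lor M(b))) \lor \neg (\exists e\, \exists a\, (M(a) \lor \neg M(e))))
Move each ¬ inward, flipping quantifiers it crosses:
  (\exists g\, \neg M(g)) \lor (\forall b\, \forall f\, (\neg T(f) \land \neg M(b))) \land (\exists e\, \exists a\, (M(a) \lor \neg M(e)))
All bound variables are already distinct, so no renaming is needed.
Pull the quantifiers to the front (each side's bound variable is not free in the other side):
  \exists g\, \forall b\, \forall f\, \exists e\, \exists a\, (\neg M(g) \lor \neg T(f) \land \neg M(b) \land (M(a) \lor \neg M(e)))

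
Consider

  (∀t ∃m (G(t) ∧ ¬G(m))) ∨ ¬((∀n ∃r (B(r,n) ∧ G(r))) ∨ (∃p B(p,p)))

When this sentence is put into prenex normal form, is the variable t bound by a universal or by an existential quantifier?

Push ¬ through the quantifiers and connectives to reach negation normal form:
  (∀t ∃m (G(t) ∧ ¬G(m))) ∨ (∃n ∀r (¬B(r,n) ∨ ¬G(r))) ∧ (∀p ¬B(p,p))
All bound variables are already distinct, so no renaming is needed.
Pull the quantifiers to the front (each side's bound variable is not free in the other side):
  ∀t ∃m ∃n ∀r ∀p (G(t) ∧ ¬G(m) ∨ (¬B(r,n) ∨ ¬G(r)) ∧ ¬B(p,p))
The quantifier ∀t sits under an even number of negations, so it remains universal.

universal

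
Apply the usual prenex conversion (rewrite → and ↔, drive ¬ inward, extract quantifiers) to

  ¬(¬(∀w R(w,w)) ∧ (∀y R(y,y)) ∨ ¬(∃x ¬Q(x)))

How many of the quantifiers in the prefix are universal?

1

Move each ¬ inward, flipping quantifiers it crosses:
  ((∀w R(w,w)) ∨ (∃y ¬R(y,y))) ∧ (∃x ¬Q(x))
All bound variables are already distinct, so no renaming is needed.
Extract every quantifier outward, since the variables are now distinct and don't occur free across branches:
  ∀w ∃y ∃x ((R(w,w) ∨ ¬R(y,y)) ∧ ¬Q(x))
The prefix is ∀w ∃y ∃x: 1 universal, 2 existential.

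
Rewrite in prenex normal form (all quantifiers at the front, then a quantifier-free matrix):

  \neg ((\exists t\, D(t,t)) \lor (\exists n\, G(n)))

\forall t\, \forall n\, (\neg D(t,t) \land \neg G(n))

Drive negations inward (¬∀x A ≡ ∃x ¬A, ¬∃x A ≡ ∀x ¬A, De Morgan for ∧/∨):
  (\forall t\, \neg D(t,t)) \land (\forall n\, \neg G(n))
All bound variables are already distinct, so no renaming is needed.
Finally move all quantifiers to the prefix:
  \forall t\, \forall n\, (\neg D(t,t) \land \neg G(n))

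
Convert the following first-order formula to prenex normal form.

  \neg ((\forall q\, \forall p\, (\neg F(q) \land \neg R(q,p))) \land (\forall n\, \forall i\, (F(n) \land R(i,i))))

\exists q\, \exists p\, \exists n\, \exists i\, (F(q) \lor R(q,p) \lor \neg F(n) \lor \neg R(i,i))

Drive negations inward (¬∀x A ≡ ∃x ¬A, ¬∃x A ≡ ∀x ¬A, De Morgan for ∧/∨):
  (\exists q\, \exists p\, (F(q) \lor R(q,p))) \lor (\exists n\, \exists i\, (\neg F(n) \lor \neg R(i,i)))
All bound variables are already distinct, so no renaming is needed.
Pull the quantifiers to the front (each side's bound variable is not free in the other side):
  \exists q\, \exists p\, \exists n\, \exists i\, (F(q) \lor R(q,p) \lor \neg F(n) \lor \neg R(i,i))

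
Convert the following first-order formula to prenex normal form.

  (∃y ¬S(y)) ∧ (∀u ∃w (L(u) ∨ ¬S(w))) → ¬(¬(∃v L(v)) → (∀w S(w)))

∀y ∃u ∀w ∀v ∃z (S(y) ∨ ¬L(u) ∧ S(w) ∨ ¬L(v) ∧ ¬S(z))

Eliminate → and ↔ using ¬ and ∨.
  ¬((∃y ¬S(y)) ∧ (∀u ∃w (L(u) ∨ ¬S(w)))) ∨ ¬(¬¬(∃v L(v)) ∨ (∀w S(w)))
Push ¬ through the quantifiers and connectives to reach negation normal form:
  (∀y S(y)) ∨ (∃u ∀w (¬L(u) ∧ S(w))) ∨ (∀v ¬L(v)) ∧ (∃w ¬S(w))
Standardize variables apart so no two quantifiers bind the same name: w↦z.
  (∀y S(y)) ∨ (∃u ∀w (¬L(u) ∧ S(w))) ∨ (∀v ¬L(v)) ∧ (∃z ¬S(z))
Finally move all quantifiers to the prefix:
  ∀y ∃u ∀w ∀v ∃z (S(y) ∨ ¬L(u) ∧ S(w) ∨ ¬L(v) ∧ ¬S(z))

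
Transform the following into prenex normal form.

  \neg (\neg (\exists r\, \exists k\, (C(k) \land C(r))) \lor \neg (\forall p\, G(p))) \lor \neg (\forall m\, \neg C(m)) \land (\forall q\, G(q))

\exists r\, \exists k\, \forall p\, \exists m\, \forall q\, (C(k) \land C(r) \land G(p) \lor C(m) \land G(q))

Drive negations inward (¬∀x A ≡ ∃x ¬A, ¬∃x A ≡ ∀x ¬A, De Morgan for ∧/∨):
  (\exists r\, \exists k\, (C(k) \land C(r))) \land (\forall p\, G(p)) \lor (\exists m\, C(m)) \land (\forall q\, G(q))
All bound variables are already distinct, so no renaming is needed.
Pull the quantifiers to the front (each side's bound variable is not free in the other side):
  \exists r\, \exists k\, \forall p\, \exists m\, \forall q\, (C(k) \land C(r) \land G(p) \lor C(m) \land G(q))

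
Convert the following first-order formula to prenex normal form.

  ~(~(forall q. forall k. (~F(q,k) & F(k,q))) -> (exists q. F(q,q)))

First replace A → B with ¬A ∨ B.
  ~(~~(forall q. forall k. (~F(q,k) & F(k,q))) | (exists q. F(q,q)))
Move each ¬ inward, flipping quantifiers it crosses:
  (exists q. exists k. (F(q,k) | ~F(k,q))) & (forall q. ~F(q,q))
Standardize variables apart so no two quantifiers bind the same name: q↦a.
  (exists q. exists k. (F(q,k) | ~F(k,q))) & (forall a. ~F(a,a))
Extract every quantifier outward, since the variables are now distinct and don't occur free across branches:
  exists q. exists k. forall a. ((F(q,k) | ~F(k,q)) & ~F(a,a))

exists q. exists k. forall a. ((F(q,k) | ~F(k,q)) & ~F(a,a))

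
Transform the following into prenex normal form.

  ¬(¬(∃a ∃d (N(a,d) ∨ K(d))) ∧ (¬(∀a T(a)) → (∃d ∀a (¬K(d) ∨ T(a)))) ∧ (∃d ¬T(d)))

∃a ∃d ∃u ∀t ∃b ∀v (N(a,d) ∨ K(d) ∨ ¬T(u) ∧ K(t) ∧ ¬T(b) ∨ T(v))

Eliminate → and ↔ using ¬ and ∨.
  ¬(¬(∃a ∃d (N(a,d) ∨ K(d))) ∧ (¬¬(∀a T(a)) ∨ (∃d ∀a (¬K(d) ∨ T(a)))) ∧ (∃d ¬T(d)))
Move each ¬ inward, flipping quantifiers it crosses:
  (∃a ∃d (N(a,d) ∨ K(d))) ∨ (∃a ¬T(a)) ∧ (∀d ∃a (K(d) ∧ ¬T(a))) ∨ (∀d T(d))
Standardize variables apart so no two quantifiers bind the same name: a↦u, d↦t, a↦b, d↦v.
  (∃a ∃d (N(a,d) ∨ K(d))) ∨ (∃u ¬T(u)) ∧ (∀t ∃b (K(t) ∧ ¬T(b))) ∨ (∀v T(v))
Extract every quantifier outward, since the variables are now distinct and don't occur free across branches:
  ∃a ∃d ∃u ∀t ∃b ∀v (N(a,d) ∨ K(d) ∨ ¬T(u) ∧ K(t) ∧ ¬T(b) ∨ T(v))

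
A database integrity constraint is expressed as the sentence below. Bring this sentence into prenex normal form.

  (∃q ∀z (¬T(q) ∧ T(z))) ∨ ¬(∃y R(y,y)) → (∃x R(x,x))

First replace A → B with ¬A ∨ B.
  ¬((∃q ∀z (¬T(q) ∧ T(z))) ∨ ¬(∃y R(y,y))) ∨ (∃x R(x,x))
Drive negations inward (¬∀x A ≡ ∃x ¬A, ¬∃x A ≡ ∀x ¬A, De Morgan for ∧/∨):
  (∀q ∃z (T(q) ∨ ¬T(z))) ∧ (∃y R(y,y)) ∨ (∃x R(x,x))
Finally move all quantifiers to the prefix:
  ∀q ∃z ∃y ∃x ((T(q) ∨ ¬T(z)) ∧ R(y,y) ∨ R(x,x))

∀q ∃z ∃y ∃x ((T(q) ∨ ¬T(z)) ∧ R(y,y) ∨ R(x,x))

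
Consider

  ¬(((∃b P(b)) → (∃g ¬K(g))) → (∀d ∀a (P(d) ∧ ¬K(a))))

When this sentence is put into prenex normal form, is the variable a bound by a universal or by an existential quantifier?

existential

Eliminate → and ↔ using ¬ and ∨.
  ¬(¬(¬(∃b P(b)) ∨ (∃g ¬K(g))) ∨ (∀d ∀a (P(d) ∧ ¬K(a))))
Push ¬ through the quantifiers and connectives to reach negation normal form:
  ((∀b ¬P(b)) ∨ (∃g ¬K(g))) ∧ (∃d ∃a (¬P(d) ∨ K(a)))
Finally move all quantifiers to the prefix:
  ∀b ∃g ∃d ∃a ((¬P(b) ∨ ¬K(g)) ∧ (¬P(d) ∨ K(a)))
The quantifier ∀a sits under an odd number of negations (counting the antecedent side of each →), so it flips to ∃a.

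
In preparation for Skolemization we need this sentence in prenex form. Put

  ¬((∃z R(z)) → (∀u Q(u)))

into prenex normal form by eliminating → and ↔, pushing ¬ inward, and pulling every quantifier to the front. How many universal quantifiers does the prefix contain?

0

Rewrite implications/biconditionals: A → B as ¬A ∨ B.
  ¬(¬(∃z R(z)) ∨ (∀u Q(u)))
Move each ¬ inward, flipping quantifiers it crosses:
  (∃z R(z)) ∧ (∃u ¬Q(u))
Extract every quantifier outward, since the variables are now distinct and don't occur free across branches:
  ∃z ∃u (R(z) ∧ ¬Q(u))
The prefix is ∃z ∃u: 0 universal, 2 existential.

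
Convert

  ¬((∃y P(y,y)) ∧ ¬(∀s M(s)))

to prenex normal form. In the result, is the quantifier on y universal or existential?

Drive negations inward (¬∀x A ≡ ∃x ¬A, ¬∃x A ≡ ∀x ¬A, De Morgan for ∧/∨):
  (∀y ¬P(y,y)) ∨ (∀s M(s))
All bound variables are already distinct, so no renaming is needed.
Pull the quantifiers to the front (each side's bound variable is not free in the other side):
  ∀y ∀s (¬P(y,y) ∨ M(s))
The quantifier ∃y sits under an odd number of negations, so it flips to ∀y.

universal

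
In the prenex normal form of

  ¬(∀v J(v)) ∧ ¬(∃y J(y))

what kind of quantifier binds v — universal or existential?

Move each ¬ inward, flipping quantifiers it crosses:
  (∃v ¬J(v)) ∧ (∀y ¬J(y))
All bound variables are already distinct, so no renaming is needed.
Extract every quantifier outward, since the variables are now distinct and don't occur free across branches:
  ∃v ∀y (¬J(v) ∧ ¬J(y))
The quantifier ∀v sits under an odd number of negations, so it flips to ∃v.

existential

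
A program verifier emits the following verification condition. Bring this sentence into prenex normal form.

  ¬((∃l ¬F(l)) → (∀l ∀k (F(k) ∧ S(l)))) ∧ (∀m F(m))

∃l ∃y1 ∃k ∀m (¬F(l) ∧ (¬F(k) ∨ ¬S(y1)) ∧ F(m))

Eliminate → and ↔ using ¬ and ∨.
  ¬(¬(∃l ¬F(l)) ∨ (∀l ∀k (F(k) ∧ S(l)))) ∧ (∀m F(m))
Move each ¬ inward, flipping quantifiers it crosses:
  (∃l ¬F(l)) ∧ (∃l ∃k (¬F(k) ∨ ¬S(l))) ∧ (∀m F(m))
Rename bound variables to avoid capture: l↦y1.
  (∃l ¬F(l)) ∧ (∃y1 ∃k (¬F(k) ∨ ¬S(y1))) ∧ (∀m F(m))
Pull the quantifiers to the front (each side's bound variable is not free in the other side):
  ∃l ∃y1 ∃k ∀m (¬F(l) ∧ (¬F(k) ∨ ¬S(y1)) ∧ F(m))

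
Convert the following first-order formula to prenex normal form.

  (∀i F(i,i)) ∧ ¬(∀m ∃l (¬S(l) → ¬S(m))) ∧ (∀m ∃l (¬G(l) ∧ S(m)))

∀i ∃m ∀l ∀c ∃x1 (F(i,i) ∧ ¬S(l) ∧ S(m) ∧ ¬G(x1) ∧ S(c))

Rewrite implications/biconditionals: A → B as ¬A ∨ B.
  (∀i F(i,i)) ∧ ¬(∀m ∃l (¬¬S(l) ∨ ¬S(m))) ∧ (∀m ∃l (¬G(l) ∧ S(m)))
Move each ¬ inward, flipping quantifiers it crosses:
  (∀i F(i,i)) ∧ (∃m ∀l (¬S(l) ∧ S(m))) ∧ (∀m ∃l (¬G(l) ∧ S(m)))
Rename bound variables to avoid capture: m↦c, l↦x1.
  (∀i F(i,i)) ∧ (∃m ∀l (¬S(l) ∧ S(m))) ∧ (∀c ∃x1 (¬G(x1) ∧ S(c)))
Pull the quantifiers to the front (each side's bound variable is not free in the other side):
  ∀i ∃m ∀l ∀c ∃x1 (F(i,i) ∧ ¬S(l) ∧ S(m) ∧ ¬G(x1) ∧ S(c))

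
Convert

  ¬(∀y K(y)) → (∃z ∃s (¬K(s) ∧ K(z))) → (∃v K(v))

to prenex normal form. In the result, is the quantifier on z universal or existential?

universal

Rewrite implications/biconditionals: A → B as ¬A ∨ B.
  ¬¬(∀y K(y)) ∨ ¬(∃z ∃s (¬K(s) ∧ K(z))) ∨ (∃v K(v))
Move each ¬ inward, flipping quantifiers it crosses:
  (∀y K(y)) ∨ (∀z ∀s (K(s) ∨ ¬K(z))) ∨ (∃v K(v))
All bound variables are already distinct, so no renaming is needed.
Finally move all quantifiers to the prefix:
  ∀y ∀z ∀s ∃v (K(y) ∨ K(s) ∨ ¬K(z) ∨ K(v))
The quantifier ∃z sits under an odd number of negations (counting the antecedent side of each →), so it flips to ∀z.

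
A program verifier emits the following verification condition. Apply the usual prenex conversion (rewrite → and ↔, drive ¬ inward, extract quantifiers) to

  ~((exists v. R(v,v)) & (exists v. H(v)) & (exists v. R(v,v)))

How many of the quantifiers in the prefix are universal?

3

Push ¬ through the quantifiers and connectives to reach negation normal form:
  (forall v. ~R(v,v)) | (forall v. ~H(v)) | (forall v. ~R(v,v))
Give each quantifier a distinct variable: v↦y, v↦z1.
  (forall v. ~R(v,v)) | (forall y. ~H(y)) | (forall z1. ~R(z1,z1))
Extract every quantifier outward, since the variables are now distinct and don't occur free across branches:
  forall v. forall y. forall z1. (~R(v,v) | ~H(y) | ~R(z1,z1))
The prefix is forall v forall y forall z1: 3 universal, 0 existential.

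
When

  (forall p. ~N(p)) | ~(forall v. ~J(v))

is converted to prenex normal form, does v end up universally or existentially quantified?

existential

Push ¬ through the quantifiers and connectives to reach negation normal form:
  (forall p. ~N(p)) | (exists v. J(v))
Pull the quantifiers to the front (each side's bound variable is not free in the other side):
  forall p. exists v. (~N(p) | J(v))
The quantifier forall v sits under an odd number of negations, so it flips to exists v.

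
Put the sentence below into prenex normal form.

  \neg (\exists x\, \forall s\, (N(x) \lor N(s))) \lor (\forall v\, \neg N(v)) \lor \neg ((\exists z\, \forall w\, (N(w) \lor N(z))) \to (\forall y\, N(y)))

First replace A → B with ¬A ∨ B.
  \neg (\exists x\, \forall s\, (N(x) \lor N(s))) \lor (\forall v\, \neg N(v)) \lor \neg (\neg (\exists z\, \forall w\, (N(w) \lor N(z))) \lor (\forall y\, N(y)))
Drive negations inward (¬∀x A ≡ ∃x ¬A, ¬∃x A ≡ ∀x ¬A, De Morgan for ∧/∨):
  (\forall x\, \exists s\, (\neg N(x) \land \neg N(s))) \lor (\forall v\, \neg N(v)) \lor (\exists z\, \forall w\, (N(w) \lor N(z))) \land (\exists y\, \neg N(y))
All bound variables are already distinct, so no renaming is needed.
Extract every quantifier outward, since the variables are now distinct and don't occur free across branches:
  \forall x\, \exists s\, \forall v\, \exists z\, \forall w\, \exists y\, (\neg N(x) \land \neg N(s) \lor \neg N(v) \lor (N(w) \lor N(z)) \land \neg N(y))

\forall x\, \exists s\, \forall v\, \exists z\, \forall w\, \exists y\, (\neg N(x) \land \neg N(s) \lor \neg N(v) \lor (N(w) \lor N(z)) \land \neg N(y))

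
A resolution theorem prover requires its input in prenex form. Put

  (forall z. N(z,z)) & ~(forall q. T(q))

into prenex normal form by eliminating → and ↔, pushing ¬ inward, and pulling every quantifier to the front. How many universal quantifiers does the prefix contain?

Move each ¬ inward, flipping quantifiers it crosses:
  (forall z. N(z,z)) & (exists q. ~T(q))
All bound variables are already distinct, so no renaming is needed.
Finally move all quantifiers to the prefix:
  forall z. exists q. (N(z,z) & ~T(q))
The prefix is forall z exists q: 1 universal, 1 existential.

1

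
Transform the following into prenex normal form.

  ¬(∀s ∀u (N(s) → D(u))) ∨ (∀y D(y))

Rewrite implications/biconditionals: A → B as ¬A ∨ B.
  ¬(∀s ∀u (¬N(s) ∨ D(u))) ∨ (∀y D(y))
Move each ¬ inward, flipping quantifiers it crosses:
  (∃s ∃u (N(s) ∧ ¬D(u))) ∨ (∀y D(y))
All bound variables are already distinct, so no renaming is needed.
Pull the quantifiers to the front (each side's bound variable is not free in the other side):
  ∃s ∃u ∀y (N(s) ∧ ¬D(u) ∨ D(y))

∃s ∃u ∀y (N(s) ∧ ¬D(u) ∨ D(y))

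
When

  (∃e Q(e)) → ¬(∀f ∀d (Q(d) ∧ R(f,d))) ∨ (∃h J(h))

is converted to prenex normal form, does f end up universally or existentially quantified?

Eliminate → and ↔ using ¬ and ∨.
  ¬(∃e Q(e)) ∨ ¬(∀f ∀d (Q(d) ∧ R(f,d))) ∨ (∃h J(h))
Drive negations inward (¬∀x A ≡ ∃x ¬A, ¬∃x A ≡ ∀x ¬A, De Morgan for ∧/∨):
  (∀e ¬Q(e)) ∨ (∃f ∃d (¬Q(d) ∨ ¬R(f,d))) ∨ (∃h J(h))
All bound variables are already distinct, so no renaming is needed.
Pull the quantifiers to the front (each side's bound variable is not free in the other side):
  ∀e ∃f ∃d ∃h (¬Q(e) ∨ ¬Q(d) ∨ ¬R(f,d) ∨ J(h))
The quantifier ∀f sits under an odd number of negations (counting the antecedent side of each →), so it flips to ∃f.

existential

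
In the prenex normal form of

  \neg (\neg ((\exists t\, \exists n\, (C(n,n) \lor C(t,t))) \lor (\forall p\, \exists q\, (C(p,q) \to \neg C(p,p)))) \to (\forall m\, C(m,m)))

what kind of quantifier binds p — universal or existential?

First replace A → B with ¬A ∨ B.
  \neg (\neg \neg ((\exists t\, \exists n\, (C(n,n) \lor C(t,t))) \lor (\forall p\, \exists q\, (\neg C(p,q) \lor \neg C(p,p)))) \lor (\forall m\, C(m,m)))
Drive negations inward (¬∀x A ≡ ∃x ¬A, ¬∃x A ≡ ∀x ¬A, De Morgan for ∧/∨):
  (\forall t\, \forall n\, (\neg C(n,n) \land \neg C(t,t))) \land (\exists p\, \forall q\, (C(p,q) \land C(p,p))) \land (\exists m\, \neg C(m,m))
All bound variables are already distinct, so no renaming is needed.
Pull the quantifiers to the front (each side's bound variable is not free in the other side):
  \forall t\, \forall n\, \exists p\, \forall q\, \exists m\, (\neg C(n,n) \land \neg C(t,t) \land C(p,q) \land C(p,p) \land \neg C(m,m))
The quantifier \forall p sits under an odd number of negations (counting the antecedent side of each →), so it flips to \exists p.

existential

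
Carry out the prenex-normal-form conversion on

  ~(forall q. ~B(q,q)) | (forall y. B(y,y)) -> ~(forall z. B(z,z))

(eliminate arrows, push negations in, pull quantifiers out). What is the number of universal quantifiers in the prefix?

Eliminate → and ↔ using ¬ and ∨.
  ~(~(forall q. ~B(q,q)) | (forall y. B(y,y))) | ~(forall z. B(z,z))
Push ¬ through the quantifiers and connectives to reach negation normal form:
  (forall q. ~B(q,q)) & (exists y. ~B(y,y)) | (exists z. ~B(z,z))
Pull the quantifiers to the front (each side's bound variable is not free in the other side):
  forall q. exists y. exists z. (~B(q,q) & ~B(y,y) | ~B(z,z))
The prefix is forall q exists y exists z: 1 universal, 2 existential.

1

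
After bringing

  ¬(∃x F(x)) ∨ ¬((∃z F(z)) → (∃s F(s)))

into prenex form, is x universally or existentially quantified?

Eliminate → and ↔ using ¬ and ∨.
  ¬(∃x F(x)) ∨ ¬(¬(∃z F(z)) ∨ (∃s F(s)))
Move each ¬ inward, flipping quantifiers it crosses:
  (∀x ¬F(x)) ∨ (∃z F(z)) ∧ (∀s ¬F(s))
All bound variables are already distinct, so no renaming is needed.
Finally move all quantifiers to the prefix:
  ∀x ∃z ∀s (¬F(x) ∨ F(z) ∧ ¬F(s))
The quantifier ∃x sits under an odd number of negations (counting the antecedent side of each →), so it flips to ∀x.

universal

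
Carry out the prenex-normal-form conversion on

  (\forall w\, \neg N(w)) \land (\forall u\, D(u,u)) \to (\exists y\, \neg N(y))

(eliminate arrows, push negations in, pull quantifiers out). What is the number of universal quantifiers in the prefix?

0

Rewrite implications/biconditionals: A → B as ¬A ∨ B.
  \neg ((\forall w\, \neg N(w)) \land (\forall u\, D(u,u))) \lor (\exists y\, \neg N(y))
Drive negations inward (¬∀x A ≡ ∃x ¬A, ¬∃x A ≡ ∀x ¬A, De Morgan for ∧/∨):
  (\exists w\, N(w)) \lor (\exists u\, \neg D(u,u)) \lor (\exists y\, \neg N(y))
All bound variables are already distinct, so no renaming is needed.
Pull the quantifiers to the front (each side's bound variable is not free in the other side):
  \exists w\, \exists u\, \exists y\, (N(w) \lor \neg D(u,u) \lor \neg N(y))
The prefix is \exists w \exists u \exists y: 0 universal, 3 existential.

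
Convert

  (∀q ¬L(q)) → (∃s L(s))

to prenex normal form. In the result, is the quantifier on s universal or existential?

First replace A → B with ¬A ∨ B.
  ¬(∀q ¬L(q)) ∨ (∃s L(s))
Move each ¬ inward, flipping quantifiers it crosses:
  (∃q L(q)) ∨ (∃s L(s))
All bound variables are already distinct, so no renaming is needed.
Pull the quantifiers to the front (each side's bound variable is not free in the other side):
  ∃q ∃s (L(q) ∨ L(s))
The quantifier ∃s sits under an even number of negations (counting the antecedent side of each →), so it remains existential.

existential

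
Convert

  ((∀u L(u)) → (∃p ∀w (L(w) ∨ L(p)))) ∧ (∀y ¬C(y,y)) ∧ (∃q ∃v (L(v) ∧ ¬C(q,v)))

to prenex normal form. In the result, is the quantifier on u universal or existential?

Eliminate → and ↔ using ¬ and ∨.
  (¬(∀u L(u)) ∨ (∃p ∀w (L(w) ∨ L(p)))) ∧ (∀y ¬C(y,y)) ∧ (∃q ∃v (L(v) ∧ ¬C(q,v)))
Move each ¬ inward, flipping quantifiers it crosses:
  ((∃u ¬L(u)) ∨ (∃p ∀w (L(w) ∨ L(p)))) ∧ (∀y ¬C(y,y)) ∧ (∃q ∃v (L(v) ∧ ¬C(q,v)))
All bound variables are already distinct, so no renaming is needed.
Extract every quantifier outward, since the variables are now distinct and don't occur free across branches:
  ∃u ∃p ∀w ∀y ∃q ∃v ((¬L(u) ∨ L(w) ∨ L(p)) ∧ ¬C(y,y) ∧ L(v) ∧ ¬C(q,v))
The quantifier ∀u sits under an odd number of negations (counting the antecedent side of each →), so it flips to ∃u.

existential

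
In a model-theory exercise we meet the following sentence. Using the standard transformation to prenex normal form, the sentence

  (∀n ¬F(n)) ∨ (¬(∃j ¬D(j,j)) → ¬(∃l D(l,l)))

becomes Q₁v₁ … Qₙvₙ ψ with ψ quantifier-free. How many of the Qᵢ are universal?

Eliminate → and ↔ using ¬ and ∨.
  (∀n ¬F(n)) ∨ ¬¬(∃j ¬D(j,j)) ∨ ¬(∃l D(l,l))
Push ¬ through the quantifiers and connectives to reach negation normal form:
  (∀n ¬F(n)) ∨ (∃j ¬D(j,j)) ∨ (∀l ¬D(l,l))
All bound variables are already distinct, so no renaming is needed.
Extract every quantifier outward, since the variables are now distinct and don't occur free across branches:
  ∀n ∃j ∀l (¬F(n) ∨ ¬D(j,j) ∨ ¬D(l,l))
The prefix is ∀n ∃j ∀l: 2 universal, 1 existential.

2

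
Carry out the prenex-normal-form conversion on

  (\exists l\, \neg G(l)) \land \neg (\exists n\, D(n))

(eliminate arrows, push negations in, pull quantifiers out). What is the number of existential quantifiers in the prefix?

1

Move each ¬ inward, flipping quantifiers it crosses:
  (\exists l\, \neg G(l)) \land (\forall n\, \neg D(n))
All bound variables are already distinct, so no renaming is needed.
Finally move all quantifiers to the prefix:
  \exists l\, \forall n\, (\neg G(l) \land \neg D(n))
The prefix is \exists l \forall n: 1 universal, 1 existential.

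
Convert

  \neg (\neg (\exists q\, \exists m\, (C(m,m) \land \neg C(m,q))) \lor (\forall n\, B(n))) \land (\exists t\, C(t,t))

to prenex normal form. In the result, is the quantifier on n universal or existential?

Drive negations inward (¬∀x A ≡ ∃x ¬A, ¬∃x A ≡ ∀x ¬A, De Morgan for ∧/∨):
  (\exists q\, \exists m\, (C(m,m) \land \neg C(m,q))) \land (\exists n\, \neg B(n)) \land (\exists t\, C(t,t))
All bound variables are already distinct, so no renaming is needed.
Finally move all quantifiers to the prefix:
  \exists q\, \exists m\, \exists n\, \exists t\, (C(m,m) \land \neg C(m,q) \land \neg B(n) \land C(t,t))
The quantifier \forall n sits under an odd number of negations, so it flips to \exists n.

existential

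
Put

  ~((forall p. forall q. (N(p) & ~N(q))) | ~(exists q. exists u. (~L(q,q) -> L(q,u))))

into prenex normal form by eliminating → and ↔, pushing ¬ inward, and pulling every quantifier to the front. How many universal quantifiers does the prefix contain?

Eliminate → and ↔ using ¬ and ∨.
  ~((forall p. forall q. (N(p) & ~N(q))) | ~(exists q. exists u. (~~L(q,q) | L(q,u))))
Push ¬ through the quantifiers and connectives to reach negation normal form:
  (exists p. exists q. (~N(p) | N(q))) & (exists q. exists u. (L(q,q) | L(q,u)))
Rename bound variables to avoid capture: q↦z.
  (exists p. exists q. (~N(p) | N(q))) & (exists z. exists u. (L(z,z) | L(z,u)))
Finally move all quantifiers to the prefix:
  exists p. exists q. exists z. exists u. ((~N(p) | N(q)) & (L(z,z) | L(z,u)))
The prefix is exists p exists q exists z exists u: 0 universal, 4 existential.

0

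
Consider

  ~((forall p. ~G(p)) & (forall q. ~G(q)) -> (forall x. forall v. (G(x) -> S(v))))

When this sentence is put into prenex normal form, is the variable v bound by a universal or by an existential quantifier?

First replace A → B with ¬A ∨ B.
  ~(~((forall p. ~G(p)) & (forall q. ~G(q))) | (forall x. forall v. (~G(x) | S(v))))
Drive negations inward (¬∀x A ≡ ∃x ¬A, ¬∃x A ≡ ∀x ¬A, De Morgan for ∧/∨):
  (forall p. ~G(p)) & (forall q. ~G(q)) & (exists x. exists v. (G(x) & ~S(v)))
Finally move all quantifiers to the prefix:
  forall p. forall q. exists x. exists v. (~G(p) & ~G(q) & G(x) & ~S(v))
The quantifier forall v sits under an odd number of negations (counting the antecedent side of each →), so it flips to exists v.

existential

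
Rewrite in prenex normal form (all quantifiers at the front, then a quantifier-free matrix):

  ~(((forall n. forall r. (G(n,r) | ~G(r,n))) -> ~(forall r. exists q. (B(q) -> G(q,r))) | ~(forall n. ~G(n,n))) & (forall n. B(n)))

Rewrite implications/biconditionals: A → B as ¬A ∨ B.
  ~((~(forall n. forall r. (G(n,r) | ~G(r,n))) | ~(forall r. exists q. (~B(q) | G(q,r))) | ~(forall n. ~G(n,n))) & (forall n. B(n)))
Drive negations inward (¬∀x A ≡ ∃x ¬A, ¬∃x A ≡ ∀x ¬A, De Morgan for ∧/∨):
  (forall n. forall r. (G(n,r) | ~G(r,n))) & (forall r. exists q. (~B(q) | G(q,r))) & (forall n. ~G(n,n)) | (exists n. ~B(n))
Standardize variables apart so no two quantifiers bind the same name: r↦v, n↦p, n↦x.
  (forall n. forall r. (G(n,r) | ~G(r,n))) & (forall v. exists q. (~B(q) | G(q,v))) & (forall p. ~G(p,p)) | (exists x. ~B(x))
Finally move all quantifiers to the prefix:
  forall n. forall r. forall v. exists q. forall p. exists x. ((G(n,r) | ~G(r,n)) & (~B(q) | G(q,v)) & ~G(p,p) | ~B(x))

forall n. forall r. forall v. exists q. forall p. exists x. ((G(n,r) | ~G(r,n)) & (~B(q) | G(q,v)) & ~G(p,p) | ~B(x))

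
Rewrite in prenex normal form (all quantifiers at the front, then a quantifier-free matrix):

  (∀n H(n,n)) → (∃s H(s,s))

∃n ∃s (¬H(n,n) ∨ H(s,s))

Rewrite implications/biconditionals: A → B as ¬A ∨ B.
  ¬(∀n H(n,n)) ∨ (∃s H(s,s))
Push ¬ through the quantifiers and connectives to reach negation normal form:
  (∃n ¬H(n,n)) ∨ (∃s H(s,s))
Extract every quantifier outward, since the variables are now distinct and don't occur free across branches:
  ∃n ∃s (¬H(n,n) ∨ H(s,s))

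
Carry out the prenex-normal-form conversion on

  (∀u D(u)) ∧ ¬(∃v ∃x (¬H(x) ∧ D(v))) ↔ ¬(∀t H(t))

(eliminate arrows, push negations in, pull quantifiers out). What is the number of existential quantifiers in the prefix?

Rewrite implications/biconditionals: A → B as ¬A ∨ B; A ↔ B as (¬A ∨ B) ∧ (¬B ∨ A).
  (¬((∀u D(u)) ∧ ¬(∃v ∃x (¬H(x) ∧ D(v)))) ∨ ¬(∀t H(t))) ∧ (¬¬(∀t H(t)) ∨ (∀u D(u)) ∧ ¬(∃v ∃x (¬H(x) ∧ D(v))))
Move each ¬ inward, flipping quantifiers it crosses:
  ((∃u ¬D(u)) ∨ (∃v ∃x (¬H(x) ∧ D(v))) ∨ (∃t ¬H(t))) ∧ ((∀t H(t)) ∨ (∀u D(u)) ∧ (∀v ∀x (H(x) ∨ ¬D(v))))
Give each quantifier a distinct variable: t↦z1, u↦y, v↦p, x↦x1.
  ((∃u ¬D(u)) ∨ (∃v ∃x (¬H(x) ∧ D(v))) ∨ (∃t ¬H(t))) ∧ ((∀z1 H(z1)) ∨ (∀y D(y)) ∧ (∀p ∀x1 (H(x1) ∨ ¬D(p))))
Pull the quantifiers to the front (each side's bound variable is not free in the other side):
  ∃u ∃v ∃x ∃t ∀z1 ∀y ∀p ∀x1 ((¬D(u) ∨ ¬H(x) ∧ D(v) ∨ ¬H(t)) ∧ (H(z1) ∨ D(y) ∧ (H(x1) ∨ ¬D(p))))
The prefix is ∃u ∃v ∃x ∃t ∀z1 ∀y ∀p ∀x1: 4 universal, 4 existential.

4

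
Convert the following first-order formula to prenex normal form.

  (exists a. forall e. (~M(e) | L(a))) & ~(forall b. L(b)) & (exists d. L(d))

exists a. forall e. exists b. exists d. ((~M(e) | L(a)) & ~L(b) & L(d))

Move each ¬ inward, flipping quantifiers it crosses:
  (exists a. forall e. (~M(e) | L(a))) & (exists b. ~L(b)) & (exists d. L(d))
All bound variables are already distinct, so no renaming is needed.
Finally move all quantifiers to the prefix:
  exists a. forall e. exists b. exists d. ((~M(e) | L(a)) & ~L(b) & L(d))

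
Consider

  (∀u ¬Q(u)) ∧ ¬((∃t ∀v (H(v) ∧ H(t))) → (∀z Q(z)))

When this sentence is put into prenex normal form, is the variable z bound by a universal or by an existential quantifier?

Rewrite implications/biconditionals: A → B as ¬A ∨ B.
  (∀u ¬Q(u)) ∧ ¬(¬(∃t ∀v (H(v) ∧ H(t))) ∨ (∀z Q(z)))
Drive negations inward (¬∀x A ≡ ∃x ¬A, ¬∃x A ≡ ∀x ¬A, De Morgan for ∧/∨):
  (∀u ¬Q(u)) ∧ (∃t ∀v (H(v) ∧ H(t))) ∧ (∃z ¬Q(z))
Finally move all quantifiers to the prefix:
  ∀u ∃t ∀v ∃z (¬Q(u) ∧ H(v) ∧ H(t) ∧ ¬Q(z))
The quantifier ∀z sits under an odd number of negations (counting the antecedent side of each →), so it flips to ∃z.

existential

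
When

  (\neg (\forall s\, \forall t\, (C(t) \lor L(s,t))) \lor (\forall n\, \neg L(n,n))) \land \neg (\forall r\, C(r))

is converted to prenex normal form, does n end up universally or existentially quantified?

universal

Drive negations inward (¬∀x A ≡ ∃x ¬A, ¬∃x A ≡ ∀x ¬A, De Morgan for ∧/∨):
  ((\exists s\, \exists t\, (\neg C(t) \land \neg L(s,t))) \lor (\forall n\, \neg L(n,n))) \land (\exists r\, \neg C(r))
All bound variables are already distinct, so no renaming is needed.
Extract every quantifier outward, since the variables are now distinct and don't occur free across branches:
  \exists s\, \exists t\, \forall n\, \exists r\, ((\neg C(t) \land \neg L(s,t) \lor \neg L(n,n)) \land \neg C(r))
The quantifier \forall n sits under an even number of negations, so it remains universal.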